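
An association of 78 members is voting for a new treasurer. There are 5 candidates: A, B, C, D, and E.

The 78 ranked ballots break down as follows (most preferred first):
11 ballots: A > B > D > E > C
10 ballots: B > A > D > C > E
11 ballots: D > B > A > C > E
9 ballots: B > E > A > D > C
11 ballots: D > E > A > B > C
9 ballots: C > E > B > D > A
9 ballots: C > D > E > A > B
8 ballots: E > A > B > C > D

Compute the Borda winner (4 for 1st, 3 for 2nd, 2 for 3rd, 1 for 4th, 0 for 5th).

A: 11×4 + 10×3 + 11×2 + 9×2 + 11×2 + 9×0 + 9×1 + 8×3 = 169
B: 11×3 + 10×4 + 11×3 + 9×4 + 11×1 + 9×2 + 9×0 + 8×2 = 187
C: 11×0 + 10×1 + 11×1 + 9×0 + 11×0 + 9×4 + 9×4 + 8×1 = 101
D: 11×2 + 10×2 + 11×4 + 9×1 + 11×4 + 9×1 + 9×3 + 8×0 = 175
E: 11×1 + 10×0 + 11×0 + 9×3 + 11×3 + 9×3 + 9×2 + 8×4 = 148

B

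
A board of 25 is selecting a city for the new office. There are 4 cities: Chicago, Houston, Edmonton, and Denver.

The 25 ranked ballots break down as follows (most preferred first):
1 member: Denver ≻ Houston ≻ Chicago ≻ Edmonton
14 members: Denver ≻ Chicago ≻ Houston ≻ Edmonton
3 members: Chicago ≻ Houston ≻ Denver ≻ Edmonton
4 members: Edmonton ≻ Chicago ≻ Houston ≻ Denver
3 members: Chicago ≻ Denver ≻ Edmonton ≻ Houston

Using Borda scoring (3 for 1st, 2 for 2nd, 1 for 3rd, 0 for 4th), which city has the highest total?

Chicago: 1×1 + 14×2 + 3×3 + 4×2 + 3×3 = 55
Houston: 1×2 + 14×1 + 3×2 + 4×1 + 3×0 = 26
Edmonton: 1×0 + 14×0 + 3×0 + 4×3 + 3×1 = 15
Denver: 1×3 + 14×3 + 3×1 + 4×0 + 3×2 = 54

Chicago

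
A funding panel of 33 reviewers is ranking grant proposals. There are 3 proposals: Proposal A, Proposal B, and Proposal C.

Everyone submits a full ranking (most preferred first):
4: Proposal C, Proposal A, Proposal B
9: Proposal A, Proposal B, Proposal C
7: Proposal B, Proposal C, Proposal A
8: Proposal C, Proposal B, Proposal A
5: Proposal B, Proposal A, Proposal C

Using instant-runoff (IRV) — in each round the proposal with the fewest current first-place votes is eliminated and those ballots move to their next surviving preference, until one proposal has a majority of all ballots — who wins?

Proposal B

Round 1: Proposal A 9, Proposal B 12, Proposal C 12. Proposal A eliminated.
Round 2: Proposal B 21, Proposal C 12. Proposal B has a majority (≥17).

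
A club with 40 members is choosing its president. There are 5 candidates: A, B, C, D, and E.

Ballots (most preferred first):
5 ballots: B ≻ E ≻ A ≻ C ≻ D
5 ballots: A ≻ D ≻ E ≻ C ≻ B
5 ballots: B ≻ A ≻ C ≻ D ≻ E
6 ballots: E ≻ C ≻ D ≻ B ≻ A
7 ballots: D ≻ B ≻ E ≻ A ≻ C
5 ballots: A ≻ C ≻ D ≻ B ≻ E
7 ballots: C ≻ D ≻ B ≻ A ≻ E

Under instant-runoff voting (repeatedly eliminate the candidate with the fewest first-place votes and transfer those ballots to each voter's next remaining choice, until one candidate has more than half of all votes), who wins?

Round 1: A 10, B 10, C 7, D 7, E 6. E eliminated.
Round 2: A 10, B 10, C 13, D 7. D eliminated.
Round 3: A 10, B 17, C 13. A eliminated.
Round 4: B 17, C 23. C has a majority (≥21).

C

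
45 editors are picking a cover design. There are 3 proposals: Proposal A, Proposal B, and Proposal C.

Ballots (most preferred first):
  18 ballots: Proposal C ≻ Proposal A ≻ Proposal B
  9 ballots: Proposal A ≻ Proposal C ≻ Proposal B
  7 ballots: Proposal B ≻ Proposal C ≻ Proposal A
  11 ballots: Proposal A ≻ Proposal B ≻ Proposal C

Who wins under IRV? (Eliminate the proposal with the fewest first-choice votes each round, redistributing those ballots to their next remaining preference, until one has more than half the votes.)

Round 1: Proposal A 20, Proposal B 7, Proposal C 18. Proposal B eliminated.
Round 2: Proposal A 20, Proposal C 25. Proposal C has a majority (≥23).

Proposal C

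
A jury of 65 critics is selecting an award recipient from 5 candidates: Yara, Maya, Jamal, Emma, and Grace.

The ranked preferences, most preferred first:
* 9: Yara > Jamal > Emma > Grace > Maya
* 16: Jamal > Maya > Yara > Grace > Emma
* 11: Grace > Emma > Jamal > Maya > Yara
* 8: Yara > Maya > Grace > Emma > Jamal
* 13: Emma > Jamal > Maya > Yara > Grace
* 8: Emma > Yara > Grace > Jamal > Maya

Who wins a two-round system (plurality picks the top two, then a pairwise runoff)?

Round 1 first-place votes: Yara 17, Maya 0, Jamal 16, Emma 21, Grace 11. Emma and Yara advance.
Runoff: Emma is ranked above Yara on 32 ballots, Yara above Emma on 33.

Yara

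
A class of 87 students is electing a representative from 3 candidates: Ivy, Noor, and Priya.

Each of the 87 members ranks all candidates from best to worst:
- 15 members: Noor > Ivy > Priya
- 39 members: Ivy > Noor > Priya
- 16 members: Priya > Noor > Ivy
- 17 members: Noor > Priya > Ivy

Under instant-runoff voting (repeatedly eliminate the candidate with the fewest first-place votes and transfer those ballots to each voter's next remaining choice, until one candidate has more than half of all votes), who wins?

Round 1: Ivy 39, Noor 32, Priya 16. Priya eliminated.
Round 2: Ivy 39, Noor 48. Noor has a majority (≥44).

Noor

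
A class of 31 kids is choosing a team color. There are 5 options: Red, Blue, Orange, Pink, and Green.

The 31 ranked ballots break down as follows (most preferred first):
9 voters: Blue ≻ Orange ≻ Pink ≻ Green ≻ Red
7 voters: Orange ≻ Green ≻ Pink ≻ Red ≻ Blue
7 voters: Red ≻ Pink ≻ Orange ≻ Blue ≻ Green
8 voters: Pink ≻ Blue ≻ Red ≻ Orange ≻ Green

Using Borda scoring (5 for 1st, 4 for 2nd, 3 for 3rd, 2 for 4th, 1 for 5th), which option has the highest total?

Pink

Red: 9×1 + 7×2 + 7×5 + 8×3 = 82
Blue: 9×5 + 7×1 + 7×2 + 8×4 = 98
Orange: 9×4 + 7×5 + 7×3 + 8×2 = 108
Pink: 9×3 + 7×3 + 7×4 + 8×5 = 116
Green: 9×2 + 7×4 + 7×1 + 8×1 = 61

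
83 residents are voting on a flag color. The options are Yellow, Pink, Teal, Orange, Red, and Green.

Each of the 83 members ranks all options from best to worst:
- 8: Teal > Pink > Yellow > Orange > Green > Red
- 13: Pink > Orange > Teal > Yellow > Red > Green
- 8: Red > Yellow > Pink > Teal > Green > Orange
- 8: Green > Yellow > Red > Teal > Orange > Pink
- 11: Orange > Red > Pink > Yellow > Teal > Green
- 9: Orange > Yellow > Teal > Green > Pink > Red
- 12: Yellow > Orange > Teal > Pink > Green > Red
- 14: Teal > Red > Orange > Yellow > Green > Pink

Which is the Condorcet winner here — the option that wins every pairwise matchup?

Orange

Orange vs Yellow: 47–36
Orange vs Pink: 54–29
Orange vs Teal: 45–38
Orange vs Red: 53–30
Orange vs Green: 67–16
Orange beats every other option.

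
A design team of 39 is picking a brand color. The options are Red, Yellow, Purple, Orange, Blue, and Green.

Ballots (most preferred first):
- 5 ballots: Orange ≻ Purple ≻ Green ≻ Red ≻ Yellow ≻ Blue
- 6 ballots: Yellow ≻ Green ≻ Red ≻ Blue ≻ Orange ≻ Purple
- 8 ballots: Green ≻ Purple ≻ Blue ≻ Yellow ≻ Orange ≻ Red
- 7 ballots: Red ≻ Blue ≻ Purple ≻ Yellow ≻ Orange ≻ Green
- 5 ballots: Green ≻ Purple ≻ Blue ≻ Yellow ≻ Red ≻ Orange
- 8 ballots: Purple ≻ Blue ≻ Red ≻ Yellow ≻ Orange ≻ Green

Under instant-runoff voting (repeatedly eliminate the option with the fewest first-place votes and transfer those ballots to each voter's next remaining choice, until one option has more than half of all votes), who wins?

Round 1: Red 7, Yellow 6, Purple 8, Orange 5, Blue 0, Green 13. Blue eliminated.
Round 2: Red 7, Yellow 6, Purple 8, Orange 5, Green 13. Orange eliminated.
Round 3: Red 7, Yellow 6, Purple 13, Green 13. Yellow eliminated.
Round 4: Red 7, Purple 13, Green 19. Red eliminated.
Round 5: Purple 20, Green 19. Purple has a majority (≥20).

Purple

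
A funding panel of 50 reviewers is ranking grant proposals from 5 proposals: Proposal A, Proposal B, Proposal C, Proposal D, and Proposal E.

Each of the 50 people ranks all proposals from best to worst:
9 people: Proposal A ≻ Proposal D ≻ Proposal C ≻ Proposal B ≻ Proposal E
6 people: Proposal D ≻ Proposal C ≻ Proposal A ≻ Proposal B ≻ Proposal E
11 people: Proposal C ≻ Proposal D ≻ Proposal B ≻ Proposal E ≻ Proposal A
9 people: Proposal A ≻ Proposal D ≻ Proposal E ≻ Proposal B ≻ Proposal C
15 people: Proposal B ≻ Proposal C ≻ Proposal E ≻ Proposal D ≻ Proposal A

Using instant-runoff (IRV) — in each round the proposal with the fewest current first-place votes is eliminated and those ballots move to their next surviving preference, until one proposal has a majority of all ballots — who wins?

Round 1: Proposal A 18, Proposal B 15, Proposal C 11, Proposal D 6, Proposal E 0. Proposal E eliminated.
Round 2: Proposal A 18, Proposal B 15, Proposal C 11, Proposal D 6. Proposal D eliminated.
Round 3: Proposal A 18, Proposal B 15, Proposal C 17. Proposal B eliminated.
Round 4: Proposal A 18, Proposal C 32. Proposal C has a majority (≥26).

Proposal C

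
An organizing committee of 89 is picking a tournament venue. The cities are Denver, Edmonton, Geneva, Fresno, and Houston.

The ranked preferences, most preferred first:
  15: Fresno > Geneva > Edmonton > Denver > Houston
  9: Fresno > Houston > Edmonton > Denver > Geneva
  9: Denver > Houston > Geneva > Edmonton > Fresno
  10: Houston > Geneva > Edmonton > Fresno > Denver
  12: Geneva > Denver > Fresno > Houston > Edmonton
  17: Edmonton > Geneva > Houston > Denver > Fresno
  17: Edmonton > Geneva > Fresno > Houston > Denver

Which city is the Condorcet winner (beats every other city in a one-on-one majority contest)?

Geneva

Geneva vs Denver: 71–18
Geneva vs Edmonton: 46–43
Geneva vs Fresno: 65–24
Geneva vs Houston: 61–28
Geneva beats every other city.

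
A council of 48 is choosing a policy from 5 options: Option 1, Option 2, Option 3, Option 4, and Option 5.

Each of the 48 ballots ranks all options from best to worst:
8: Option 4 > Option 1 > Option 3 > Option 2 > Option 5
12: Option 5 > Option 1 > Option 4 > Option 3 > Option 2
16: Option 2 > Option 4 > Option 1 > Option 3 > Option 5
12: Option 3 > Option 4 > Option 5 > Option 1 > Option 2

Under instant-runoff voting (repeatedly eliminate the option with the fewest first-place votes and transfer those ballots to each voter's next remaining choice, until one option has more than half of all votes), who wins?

Option 3

Round 1: Option 1 0, Option 2 16, Option 3 12, Option 4 8, Option 5 12. Option 1 eliminated.
Round 2: Option 2 16, Option 3 12, Option 4 8, Option 5 12. Option 4 eliminated.
Round 3: Option 2 16, Option 3 20, Option 5 12. Option 5 eliminated.
Round 4: Option 2 16, Option 3 32. Option 3 has a majority (≥25).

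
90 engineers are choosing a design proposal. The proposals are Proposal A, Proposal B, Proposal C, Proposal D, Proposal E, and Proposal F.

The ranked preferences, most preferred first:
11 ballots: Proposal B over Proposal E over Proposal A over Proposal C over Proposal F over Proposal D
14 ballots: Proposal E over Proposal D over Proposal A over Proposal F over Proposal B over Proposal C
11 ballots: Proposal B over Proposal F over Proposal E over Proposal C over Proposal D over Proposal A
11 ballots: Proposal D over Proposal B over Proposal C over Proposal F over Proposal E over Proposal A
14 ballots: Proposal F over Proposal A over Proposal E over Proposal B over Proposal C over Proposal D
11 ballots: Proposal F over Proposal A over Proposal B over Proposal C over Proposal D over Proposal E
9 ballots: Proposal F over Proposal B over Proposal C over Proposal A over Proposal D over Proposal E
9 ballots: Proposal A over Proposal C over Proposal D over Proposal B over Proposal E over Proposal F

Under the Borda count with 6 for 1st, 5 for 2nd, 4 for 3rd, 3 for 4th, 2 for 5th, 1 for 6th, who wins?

Proposal B

Proposal A: 11×4 + 14×4 + 11×1 + 11×1 + 14×5 + 11×5 + 9×3 + 9×6 = 328
Proposal B: 11×6 + 14×2 + 11×6 + 11×5 + 14×3 + 11×4 + 9×5 + 9×3 = 373
Proposal C: 11×3 + 14×1 + 11×3 + 11×4 + 14×2 + 11×3 + 9×4 + 9×5 = 266
Proposal D: 11×1 + 14×5 + 11×2 + 11×6 + 14×1 + 11×2 + 9×2 + 9×4 = 259
Proposal E: 11×5 + 14×6 + 11×4 + 11×2 + 14×4 + 11×1 + 9×1 + 9×2 = 299
Proposal F: 11×2 + 14×3 + 11×5 + 11×3 + 14×6 + 11×6 + 9×6 + 9×1 = 365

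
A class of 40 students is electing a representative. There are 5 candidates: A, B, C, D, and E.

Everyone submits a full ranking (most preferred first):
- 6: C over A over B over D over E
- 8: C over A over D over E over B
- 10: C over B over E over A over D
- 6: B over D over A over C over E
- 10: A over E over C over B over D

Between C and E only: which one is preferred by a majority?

C is ranked above E on 30 ballots; E above C on 10.

C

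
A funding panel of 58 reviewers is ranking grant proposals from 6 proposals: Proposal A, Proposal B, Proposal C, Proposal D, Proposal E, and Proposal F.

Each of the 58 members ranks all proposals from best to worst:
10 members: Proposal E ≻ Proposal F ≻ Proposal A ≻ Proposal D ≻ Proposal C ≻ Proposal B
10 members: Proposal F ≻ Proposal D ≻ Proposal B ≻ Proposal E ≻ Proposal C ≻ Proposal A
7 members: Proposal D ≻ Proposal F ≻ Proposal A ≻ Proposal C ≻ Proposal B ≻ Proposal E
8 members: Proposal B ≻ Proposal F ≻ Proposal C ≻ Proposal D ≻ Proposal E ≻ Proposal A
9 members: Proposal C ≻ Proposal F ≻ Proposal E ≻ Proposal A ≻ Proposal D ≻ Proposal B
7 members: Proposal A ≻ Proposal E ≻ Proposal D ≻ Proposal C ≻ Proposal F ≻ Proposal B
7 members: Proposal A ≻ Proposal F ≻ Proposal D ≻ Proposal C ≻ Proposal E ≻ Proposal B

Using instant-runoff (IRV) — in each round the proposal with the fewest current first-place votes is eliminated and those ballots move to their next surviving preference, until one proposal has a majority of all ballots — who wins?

Round 1: Proposal A 14, Proposal B 8, Proposal C 9, Proposal D 7, Proposal E 10, Proposal F 10. Proposal D eliminated.
Round 2: Proposal A 14, Proposal B 8, Proposal C 9, Proposal E 10, Proposal F 17. Proposal B eliminated.
Round 3: Proposal A 14, Proposal C 9, Proposal E 10, Proposal F 25. Proposal C eliminated.
Round 4: Proposal A 14, Proposal E 10, Proposal F 34. Proposal F has a majority (≥30).

Proposal F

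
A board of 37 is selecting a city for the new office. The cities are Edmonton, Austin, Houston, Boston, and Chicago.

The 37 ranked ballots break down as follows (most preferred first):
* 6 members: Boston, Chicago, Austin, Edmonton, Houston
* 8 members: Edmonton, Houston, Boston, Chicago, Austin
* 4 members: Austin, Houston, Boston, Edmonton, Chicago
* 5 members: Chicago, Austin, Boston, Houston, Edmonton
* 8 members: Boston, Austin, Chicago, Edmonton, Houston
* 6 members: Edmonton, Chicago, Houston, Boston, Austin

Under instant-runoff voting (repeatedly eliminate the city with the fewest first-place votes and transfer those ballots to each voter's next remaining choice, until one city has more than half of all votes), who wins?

Round 1: Edmonton 14, Austin 4, Houston 0, Boston 14, Chicago 5. Houston eliminated.
Round 2: Edmonton 14, Austin 4, Boston 14, Chicago 5. Austin eliminated.
Round 3: Edmonton 14, Boston 18, Chicago 5. Chicago eliminated.
Round 4: Edmonton 14, Boston 23. Boston has a majority (≥19).

Boston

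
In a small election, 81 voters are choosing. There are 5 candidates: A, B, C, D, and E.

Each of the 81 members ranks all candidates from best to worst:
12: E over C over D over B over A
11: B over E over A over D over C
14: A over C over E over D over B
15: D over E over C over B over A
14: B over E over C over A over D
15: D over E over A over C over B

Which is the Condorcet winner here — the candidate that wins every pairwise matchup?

E vs A: 67–14
E vs B: 56–25
E vs C: 67–14
E vs D: 51–30
E beats every other candidate.

E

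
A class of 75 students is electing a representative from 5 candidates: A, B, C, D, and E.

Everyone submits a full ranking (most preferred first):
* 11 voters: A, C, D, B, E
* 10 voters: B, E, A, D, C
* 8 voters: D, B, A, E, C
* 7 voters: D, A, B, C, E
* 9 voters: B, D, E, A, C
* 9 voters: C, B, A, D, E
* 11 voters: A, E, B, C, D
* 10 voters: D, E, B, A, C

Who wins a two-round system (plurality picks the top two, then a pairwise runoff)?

A

Round 1 first-place votes: A 22, B 19, C 9, D 25, E 0. D and A advance.
Runoff: D is ranked above A on 34 ballots, A above D on 41.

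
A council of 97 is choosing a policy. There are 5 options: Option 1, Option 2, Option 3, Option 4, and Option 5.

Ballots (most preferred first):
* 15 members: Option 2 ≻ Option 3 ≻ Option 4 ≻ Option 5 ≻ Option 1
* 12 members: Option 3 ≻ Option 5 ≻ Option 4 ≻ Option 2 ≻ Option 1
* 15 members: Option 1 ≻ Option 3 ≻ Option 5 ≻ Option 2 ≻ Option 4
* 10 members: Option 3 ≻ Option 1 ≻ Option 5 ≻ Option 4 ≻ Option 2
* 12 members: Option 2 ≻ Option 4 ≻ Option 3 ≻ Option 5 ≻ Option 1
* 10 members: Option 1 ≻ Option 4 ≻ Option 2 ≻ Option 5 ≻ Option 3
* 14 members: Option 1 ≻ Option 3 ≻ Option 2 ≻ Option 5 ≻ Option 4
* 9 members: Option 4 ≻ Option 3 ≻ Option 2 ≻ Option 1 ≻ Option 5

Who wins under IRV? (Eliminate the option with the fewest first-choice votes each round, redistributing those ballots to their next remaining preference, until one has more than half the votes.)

Option 3

Round 1: Option 1 39, Option 2 27, Option 3 22, Option 4 9, Option 5 0. Option 5 eliminated.
Round 2: Option 1 39, Option 2 27, Option 3 22, Option 4 9. Option 4 eliminated.
Round 3: Option 1 39, Option 2 27, Option 3 31. Option 2 eliminated.
Round 4: Option 1 39, Option 3 58. Option 3 has a majority (≥49).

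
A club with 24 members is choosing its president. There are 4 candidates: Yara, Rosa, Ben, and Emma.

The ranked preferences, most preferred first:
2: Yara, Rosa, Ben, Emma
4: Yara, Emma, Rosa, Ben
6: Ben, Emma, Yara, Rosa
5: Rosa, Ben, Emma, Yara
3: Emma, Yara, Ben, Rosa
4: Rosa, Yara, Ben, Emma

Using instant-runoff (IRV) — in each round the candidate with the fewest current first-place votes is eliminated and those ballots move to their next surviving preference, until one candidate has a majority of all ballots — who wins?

Round 1: Yara 6, Rosa 9, Ben 6, Emma 3. Emma eliminated.
Round 2: Yara 9, Rosa 9, Ben 6. Ben eliminated.
Round 3: Yara 15, Rosa 9. Yara has a majority (≥13).

Yara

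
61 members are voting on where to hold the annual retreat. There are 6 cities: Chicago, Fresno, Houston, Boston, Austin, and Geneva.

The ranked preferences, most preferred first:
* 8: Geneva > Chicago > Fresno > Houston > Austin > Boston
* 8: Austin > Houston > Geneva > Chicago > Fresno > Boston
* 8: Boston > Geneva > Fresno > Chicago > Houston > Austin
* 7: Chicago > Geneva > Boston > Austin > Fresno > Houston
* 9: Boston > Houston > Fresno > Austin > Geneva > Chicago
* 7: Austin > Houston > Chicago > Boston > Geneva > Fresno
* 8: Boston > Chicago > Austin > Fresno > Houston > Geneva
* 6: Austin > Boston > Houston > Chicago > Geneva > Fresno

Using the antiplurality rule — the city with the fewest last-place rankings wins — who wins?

Houston

Last-place votes: Chicago 9, Fresno 13, Houston 7, Boston 16, Austin 8, Geneva 8.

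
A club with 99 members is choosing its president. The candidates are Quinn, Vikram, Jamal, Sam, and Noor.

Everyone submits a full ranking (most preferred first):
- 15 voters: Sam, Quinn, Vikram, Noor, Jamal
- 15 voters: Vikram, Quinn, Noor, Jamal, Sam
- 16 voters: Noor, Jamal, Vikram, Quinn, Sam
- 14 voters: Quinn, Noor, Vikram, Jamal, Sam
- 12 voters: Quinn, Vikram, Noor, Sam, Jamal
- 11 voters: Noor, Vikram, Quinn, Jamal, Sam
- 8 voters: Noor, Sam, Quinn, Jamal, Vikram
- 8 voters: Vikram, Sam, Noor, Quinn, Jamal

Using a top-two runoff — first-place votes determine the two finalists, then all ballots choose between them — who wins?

Quinn

Round 1 first-place votes: Quinn 26, Vikram 23, Jamal 0, Sam 15, Noor 35. Noor and Quinn advance.
Runoff: Noor is ranked above Quinn on 43 ballots, Quinn above Noor on 56.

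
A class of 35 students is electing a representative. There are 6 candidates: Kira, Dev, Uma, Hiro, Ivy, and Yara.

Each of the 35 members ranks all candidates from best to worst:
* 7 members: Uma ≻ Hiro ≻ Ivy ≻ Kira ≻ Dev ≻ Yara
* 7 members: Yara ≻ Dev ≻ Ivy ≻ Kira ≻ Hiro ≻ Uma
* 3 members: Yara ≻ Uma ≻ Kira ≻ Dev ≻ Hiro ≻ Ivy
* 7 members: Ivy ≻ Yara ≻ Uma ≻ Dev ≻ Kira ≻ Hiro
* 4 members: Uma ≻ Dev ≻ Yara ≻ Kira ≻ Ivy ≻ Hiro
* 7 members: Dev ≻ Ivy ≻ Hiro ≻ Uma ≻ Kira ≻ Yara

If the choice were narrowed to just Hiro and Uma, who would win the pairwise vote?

Hiro is ranked above Uma on 14 ballots; Uma above Hiro on 21.

Uma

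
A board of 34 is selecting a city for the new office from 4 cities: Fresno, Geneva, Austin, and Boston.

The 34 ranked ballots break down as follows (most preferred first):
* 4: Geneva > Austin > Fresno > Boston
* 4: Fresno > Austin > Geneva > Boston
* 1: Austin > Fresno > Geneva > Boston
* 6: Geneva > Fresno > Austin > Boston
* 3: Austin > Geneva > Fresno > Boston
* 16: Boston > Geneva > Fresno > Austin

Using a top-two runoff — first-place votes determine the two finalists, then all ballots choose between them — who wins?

Round 1 first-place votes: Fresno 4, Geneva 10, Austin 4, Boston 16. Boston and Geneva advance.
Runoff: Boston is ranked above Geneva on 16 ballots, Geneva above Boston on 18.

Geneva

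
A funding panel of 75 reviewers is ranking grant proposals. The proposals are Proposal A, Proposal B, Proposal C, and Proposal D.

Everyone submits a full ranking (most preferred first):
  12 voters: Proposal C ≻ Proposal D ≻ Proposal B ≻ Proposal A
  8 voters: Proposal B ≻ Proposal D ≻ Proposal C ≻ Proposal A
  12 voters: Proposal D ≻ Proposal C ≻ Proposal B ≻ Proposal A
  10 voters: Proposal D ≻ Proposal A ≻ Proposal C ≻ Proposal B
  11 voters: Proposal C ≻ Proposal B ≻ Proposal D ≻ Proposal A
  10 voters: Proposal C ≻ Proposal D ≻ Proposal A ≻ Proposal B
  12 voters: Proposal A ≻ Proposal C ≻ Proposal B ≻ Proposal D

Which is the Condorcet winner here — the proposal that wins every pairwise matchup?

Proposal C

Proposal C vs Proposal A: 53–22
Proposal C vs Proposal B: 67–8
Proposal C vs Proposal D: 45–30
Proposal C beats every other proposal.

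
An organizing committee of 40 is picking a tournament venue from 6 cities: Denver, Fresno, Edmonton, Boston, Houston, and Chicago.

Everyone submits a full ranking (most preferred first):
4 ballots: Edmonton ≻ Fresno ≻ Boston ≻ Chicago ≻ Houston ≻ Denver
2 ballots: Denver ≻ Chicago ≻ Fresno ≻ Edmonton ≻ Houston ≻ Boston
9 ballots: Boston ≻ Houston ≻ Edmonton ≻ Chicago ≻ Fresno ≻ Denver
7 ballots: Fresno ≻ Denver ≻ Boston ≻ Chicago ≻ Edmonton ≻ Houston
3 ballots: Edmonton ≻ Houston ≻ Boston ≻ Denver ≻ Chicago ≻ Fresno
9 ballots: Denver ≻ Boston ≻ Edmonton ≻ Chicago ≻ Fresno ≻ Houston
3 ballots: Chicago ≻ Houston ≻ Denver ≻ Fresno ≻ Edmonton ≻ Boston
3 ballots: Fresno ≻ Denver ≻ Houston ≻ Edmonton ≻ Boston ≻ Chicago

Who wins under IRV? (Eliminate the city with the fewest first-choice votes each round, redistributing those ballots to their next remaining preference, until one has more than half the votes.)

Fresno

Round 1: Denver 11, Fresno 10, Edmonton 7, Boston 9, Houston 0, Chicago 3. Houston eliminated.
Round 2: Denver 11, Fresno 10, Edmonton 7, Boston 9, Chicago 3. Chicago eliminated.
Round 3: Denver 14, Fresno 10, Edmonton 7, Boston 9. Edmonton eliminated.
Round 4: Denver 14, Fresno 14, Boston 12. Boston eliminated.
Round 5: Denver 17, Fresno 23. Fresno has a majority (≥21).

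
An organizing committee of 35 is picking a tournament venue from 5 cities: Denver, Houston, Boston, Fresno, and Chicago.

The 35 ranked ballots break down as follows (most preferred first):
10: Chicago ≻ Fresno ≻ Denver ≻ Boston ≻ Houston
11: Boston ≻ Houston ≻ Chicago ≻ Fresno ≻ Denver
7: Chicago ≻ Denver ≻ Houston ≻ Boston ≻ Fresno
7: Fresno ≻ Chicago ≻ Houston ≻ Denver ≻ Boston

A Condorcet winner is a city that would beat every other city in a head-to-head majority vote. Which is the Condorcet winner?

Chicago vs Denver: 35–0
Chicago vs Houston: 24–11
Chicago vs Boston: 24–11
Chicago vs Fresno: 28–7
Chicago beats every other city.

Chicago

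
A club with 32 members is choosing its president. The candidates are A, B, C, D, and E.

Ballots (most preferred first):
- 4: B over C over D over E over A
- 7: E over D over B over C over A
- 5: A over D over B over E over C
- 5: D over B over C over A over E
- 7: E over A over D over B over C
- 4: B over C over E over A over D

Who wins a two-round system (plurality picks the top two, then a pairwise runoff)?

B

Round 1 first-place votes: A 5, B 8, C 0, D 5, E 14. E and B advance.
Runoff: E is ranked above B on 14 ballots, B above E on 18.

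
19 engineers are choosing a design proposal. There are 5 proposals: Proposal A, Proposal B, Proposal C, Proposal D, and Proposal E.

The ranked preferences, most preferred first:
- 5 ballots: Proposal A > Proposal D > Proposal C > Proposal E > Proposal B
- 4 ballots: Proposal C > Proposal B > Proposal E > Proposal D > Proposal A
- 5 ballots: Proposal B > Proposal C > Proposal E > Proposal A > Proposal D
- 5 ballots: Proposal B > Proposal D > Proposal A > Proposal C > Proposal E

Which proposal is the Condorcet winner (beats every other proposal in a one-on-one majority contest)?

Proposal B vs Proposal A: 14–5
Proposal B vs Proposal C: 10–9
Proposal B vs Proposal D: 14–5
Proposal B vs Proposal E: 14–5
Proposal B beats every other proposal.

Proposal B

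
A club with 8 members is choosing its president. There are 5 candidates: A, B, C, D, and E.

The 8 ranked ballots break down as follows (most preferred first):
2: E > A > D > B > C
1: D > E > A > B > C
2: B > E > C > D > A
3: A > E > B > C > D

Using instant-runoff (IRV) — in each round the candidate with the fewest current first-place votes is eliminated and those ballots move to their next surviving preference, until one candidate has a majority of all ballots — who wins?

E

Round 1: A 3, B 2, C 0, D 1, E 2. C eliminated.
Round 2: A 3, B 2, D 1, E 2. D eliminated.
Round 3: A 3, B 2, E 3. B eliminated.
Round 4: A 3, E 5. E has a majority (≥5).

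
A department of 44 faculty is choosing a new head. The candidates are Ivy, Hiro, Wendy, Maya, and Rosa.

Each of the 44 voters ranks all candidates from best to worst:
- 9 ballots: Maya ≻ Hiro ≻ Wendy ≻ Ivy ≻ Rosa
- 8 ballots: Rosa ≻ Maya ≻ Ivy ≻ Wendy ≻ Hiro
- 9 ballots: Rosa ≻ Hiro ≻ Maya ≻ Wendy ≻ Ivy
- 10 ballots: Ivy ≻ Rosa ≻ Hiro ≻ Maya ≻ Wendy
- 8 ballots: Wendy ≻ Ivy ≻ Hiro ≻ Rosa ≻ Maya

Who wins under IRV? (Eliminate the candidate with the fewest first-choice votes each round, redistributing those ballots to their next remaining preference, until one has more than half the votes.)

Round 1: Ivy 10, Hiro 0, Wendy 8, Maya 9, Rosa 17. Hiro eliminated.
Round 2: Ivy 10, Wendy 8, Maya 9, Rosa 17. Wendy eliminated.
Round 3: Ivy 18, Maya 9, Rosa 17. Maya eliminated.
Round 4: Ivy 27, Rosa 17. Ivy has a majority (≥23).

Ivy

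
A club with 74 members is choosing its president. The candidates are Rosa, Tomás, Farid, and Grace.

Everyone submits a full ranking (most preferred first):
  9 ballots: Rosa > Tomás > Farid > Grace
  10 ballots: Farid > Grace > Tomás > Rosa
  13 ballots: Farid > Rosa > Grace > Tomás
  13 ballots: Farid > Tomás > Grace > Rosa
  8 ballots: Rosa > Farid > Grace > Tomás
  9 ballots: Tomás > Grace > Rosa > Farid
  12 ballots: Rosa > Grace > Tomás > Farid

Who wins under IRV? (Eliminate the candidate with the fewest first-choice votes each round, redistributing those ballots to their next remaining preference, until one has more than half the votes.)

Round 1: Rosa 29, Tomás 9, Farid 36, Grace 0. Grace eliminated.
Round 2: Rosa 29, Tomás 9, Farid 36. Tomás eliminated.
Round 3: Rosa 38, Farid 36. Rosa has a majority (≥38).

Rosa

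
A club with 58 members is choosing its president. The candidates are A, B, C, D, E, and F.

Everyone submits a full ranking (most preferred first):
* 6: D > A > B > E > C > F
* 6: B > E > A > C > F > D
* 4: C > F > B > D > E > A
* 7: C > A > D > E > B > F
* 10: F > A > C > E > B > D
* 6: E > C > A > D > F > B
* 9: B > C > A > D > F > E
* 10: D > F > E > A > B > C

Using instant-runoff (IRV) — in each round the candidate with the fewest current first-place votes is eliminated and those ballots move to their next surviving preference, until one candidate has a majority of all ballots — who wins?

Round 1: A 0, B 15, C 11, D 16, E 6, F 10. A eliminated.
Round 2: B 15, C 11, D 16, E 6, F 10. E eliminated.
Round 3: B 15, C 17, D 16, F 10. F eliminated.
Round 4: B 15, C 27, D 16. B eliminated.
Round 5: C 42, D 16. C has a majority (≥30).

C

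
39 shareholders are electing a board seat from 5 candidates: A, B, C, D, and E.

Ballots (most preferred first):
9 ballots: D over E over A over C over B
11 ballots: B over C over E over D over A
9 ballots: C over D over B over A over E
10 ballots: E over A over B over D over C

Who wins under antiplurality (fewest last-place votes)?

D

Last-place votes: A 11, B 9, C 10, D 0, E 9.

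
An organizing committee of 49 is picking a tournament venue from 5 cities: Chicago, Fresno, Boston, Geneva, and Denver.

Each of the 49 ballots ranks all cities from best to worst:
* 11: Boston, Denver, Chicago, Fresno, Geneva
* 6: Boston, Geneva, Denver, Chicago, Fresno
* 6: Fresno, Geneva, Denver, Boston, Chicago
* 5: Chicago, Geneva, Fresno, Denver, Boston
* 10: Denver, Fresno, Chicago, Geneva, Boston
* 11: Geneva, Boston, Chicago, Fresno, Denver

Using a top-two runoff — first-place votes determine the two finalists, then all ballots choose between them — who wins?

Round 1 first-place votes: Chicago 5, Fresno 6, Boston 17, Geneva 11, Denver 10. Boston and Geneva advance.
Runoff: Boston is ranked above Geneva on 17 ballots, Geneva above Boston on 32.

Geneva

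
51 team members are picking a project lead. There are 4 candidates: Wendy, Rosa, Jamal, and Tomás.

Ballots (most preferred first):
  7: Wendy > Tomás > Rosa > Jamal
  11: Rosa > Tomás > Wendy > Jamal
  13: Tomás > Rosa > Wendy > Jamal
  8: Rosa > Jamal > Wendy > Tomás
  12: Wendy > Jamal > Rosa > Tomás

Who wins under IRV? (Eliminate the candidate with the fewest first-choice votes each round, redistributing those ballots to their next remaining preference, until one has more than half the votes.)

Rosa

Round 1: Wendy 19, Rosa 19, Jamal 0, Tomás 13. Jamal eliminated.
Round 2: Wendy 19, Rosa 19, Tomás 13. Tomás eliminated.
Round 3: Wendy 19, Rosa 32. Rosa has a majority (≥26).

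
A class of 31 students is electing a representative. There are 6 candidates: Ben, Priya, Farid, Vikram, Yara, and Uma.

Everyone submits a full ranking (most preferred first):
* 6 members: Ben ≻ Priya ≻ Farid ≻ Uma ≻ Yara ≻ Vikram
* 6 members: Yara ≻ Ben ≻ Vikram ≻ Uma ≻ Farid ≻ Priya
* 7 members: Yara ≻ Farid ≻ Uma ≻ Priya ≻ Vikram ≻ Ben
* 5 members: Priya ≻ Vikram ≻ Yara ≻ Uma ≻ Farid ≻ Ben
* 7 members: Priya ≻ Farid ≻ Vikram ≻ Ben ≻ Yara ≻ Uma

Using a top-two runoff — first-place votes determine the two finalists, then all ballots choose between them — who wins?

Priya

Round 1 first-place votes: Ben 6, Priya 12, Farid 0, Vikram 0, Yara 13, Uma 0. Yara and Priya advance.
Runoff: Yara is ranked above Priya on 13 ballots, Priya above Yara on 18.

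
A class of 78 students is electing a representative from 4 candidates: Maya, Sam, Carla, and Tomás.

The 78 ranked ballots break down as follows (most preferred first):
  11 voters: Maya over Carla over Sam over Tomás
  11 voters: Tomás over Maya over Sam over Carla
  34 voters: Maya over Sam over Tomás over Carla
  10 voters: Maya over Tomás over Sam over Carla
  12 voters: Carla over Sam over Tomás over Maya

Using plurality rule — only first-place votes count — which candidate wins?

Maya

First-place votes: Maya 55, Sam 0, Carla 12, Tomás 11.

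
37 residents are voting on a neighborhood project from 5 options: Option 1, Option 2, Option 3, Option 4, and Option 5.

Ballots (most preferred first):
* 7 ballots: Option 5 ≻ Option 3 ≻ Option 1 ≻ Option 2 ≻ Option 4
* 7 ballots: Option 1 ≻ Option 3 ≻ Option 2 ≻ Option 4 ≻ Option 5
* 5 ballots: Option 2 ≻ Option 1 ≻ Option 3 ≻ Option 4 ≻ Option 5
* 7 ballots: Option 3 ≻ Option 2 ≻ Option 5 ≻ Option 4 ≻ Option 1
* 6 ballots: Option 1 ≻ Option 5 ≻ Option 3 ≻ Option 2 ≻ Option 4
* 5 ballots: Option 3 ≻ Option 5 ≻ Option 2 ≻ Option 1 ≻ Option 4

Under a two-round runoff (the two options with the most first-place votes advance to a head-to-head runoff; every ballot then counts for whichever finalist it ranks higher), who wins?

Round 1 first-place votes: Option 1 13, Option 2 5, Option 3 12, Option 4 0, Option 5 7. Option 1 and Option 3 advance.
Runoff: Option 1 is ranked above Option 3 on 18 ballots, Option 3 above Option 1 on 19.

Option 3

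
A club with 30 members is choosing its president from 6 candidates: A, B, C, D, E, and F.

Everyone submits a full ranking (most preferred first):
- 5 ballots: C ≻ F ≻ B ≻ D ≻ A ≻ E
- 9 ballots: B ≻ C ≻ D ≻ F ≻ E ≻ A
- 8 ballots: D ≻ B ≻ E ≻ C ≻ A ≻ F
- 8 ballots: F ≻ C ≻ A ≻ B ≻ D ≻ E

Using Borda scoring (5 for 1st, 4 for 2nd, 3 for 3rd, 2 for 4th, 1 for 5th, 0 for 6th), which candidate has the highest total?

A: 5×1 + 9×0 + 8×1 + 8×3 = 37
B: 5×3 + 9×5 + 8×4 + 8×2 = 108
C: 5×5 + 9×4 + 8×2 + 8×4 = 109
D: 5×2 + 9×3 + 8×5 + 8×1 = 85
E: 5×0 + 9×1 + 8×3 + 8×0 = 33
F: 5×4 + 9×2 + 8×0 + 8×5 = 78

C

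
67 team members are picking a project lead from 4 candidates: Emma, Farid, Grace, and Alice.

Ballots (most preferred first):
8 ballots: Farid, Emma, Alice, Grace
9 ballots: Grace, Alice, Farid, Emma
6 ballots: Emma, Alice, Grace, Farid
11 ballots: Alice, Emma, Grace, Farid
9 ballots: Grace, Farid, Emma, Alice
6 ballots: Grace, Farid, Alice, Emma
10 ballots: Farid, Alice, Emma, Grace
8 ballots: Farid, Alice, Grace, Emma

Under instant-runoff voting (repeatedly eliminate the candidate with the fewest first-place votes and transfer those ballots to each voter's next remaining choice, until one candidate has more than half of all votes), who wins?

Round 1: Emma 6, Farid 26, Grace 24, Alice 11. Emma eliminated.
Round 2: Farid 26, Grace 24, Alice 17. Alice eliminated.
Round 3: Farid 26, Grace 41. Grace has a majority (≥34).

Grace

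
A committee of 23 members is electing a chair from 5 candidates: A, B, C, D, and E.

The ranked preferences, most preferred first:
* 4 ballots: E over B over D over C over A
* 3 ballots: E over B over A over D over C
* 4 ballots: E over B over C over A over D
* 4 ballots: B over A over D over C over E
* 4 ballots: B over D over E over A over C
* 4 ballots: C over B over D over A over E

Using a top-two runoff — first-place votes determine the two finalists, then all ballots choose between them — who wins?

B

Round 1 first-place votes: A 0, B 8, C 4, D 0, E 11. E and B advance.
Runoff: E is ranked above B on 11 ballots, B above E on 12.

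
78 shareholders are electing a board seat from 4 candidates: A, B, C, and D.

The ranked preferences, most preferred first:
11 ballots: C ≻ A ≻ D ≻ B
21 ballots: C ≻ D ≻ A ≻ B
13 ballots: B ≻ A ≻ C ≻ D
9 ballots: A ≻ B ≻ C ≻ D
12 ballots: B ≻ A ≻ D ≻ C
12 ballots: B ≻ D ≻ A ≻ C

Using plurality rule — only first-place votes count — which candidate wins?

B

First-place votes: A 9, B 37, C 32, D 0.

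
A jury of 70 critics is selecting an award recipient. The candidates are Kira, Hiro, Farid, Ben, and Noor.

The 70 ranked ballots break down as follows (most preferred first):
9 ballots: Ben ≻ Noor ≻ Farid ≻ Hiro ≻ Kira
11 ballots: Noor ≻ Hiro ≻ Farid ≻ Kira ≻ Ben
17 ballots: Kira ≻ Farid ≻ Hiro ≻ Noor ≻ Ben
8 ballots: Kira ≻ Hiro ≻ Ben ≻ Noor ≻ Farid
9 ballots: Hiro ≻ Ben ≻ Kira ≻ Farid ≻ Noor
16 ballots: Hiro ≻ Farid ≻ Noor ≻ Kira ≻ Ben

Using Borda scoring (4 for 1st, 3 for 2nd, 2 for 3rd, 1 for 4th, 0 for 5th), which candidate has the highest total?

Kira: 9×0 + 11×1 + 17×4 + 8×4 + 9×2 + 16×1 = 145
Hiro: 9×1 + 11×3 + 17×2 + 8×3 + 9×4 + 16×4 = 200
Farid: 9×2 + 11×2 + 17×3 + 8×0 + 9×1 + 16×3 = 148
Ben: 9×4 + 11×0 + 17×0 + 8×2 + 9×3 + 16×0 = 79
Noor: 9×3 + 11×4 + 17×1 + 8×1 + 9×0 + 16×2 = 128

Hiro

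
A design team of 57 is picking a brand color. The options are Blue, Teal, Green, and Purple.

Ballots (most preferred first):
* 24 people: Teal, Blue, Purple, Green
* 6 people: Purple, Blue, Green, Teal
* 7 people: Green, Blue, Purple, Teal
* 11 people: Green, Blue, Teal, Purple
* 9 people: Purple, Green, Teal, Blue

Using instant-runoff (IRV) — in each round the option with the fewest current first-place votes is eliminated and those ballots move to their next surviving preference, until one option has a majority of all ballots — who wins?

Green

Round 1: Blue 0, Teal 24, Green 18, Purple 15. Blue eliminated.
Round 2: Teal 24, Green 18, Purple 15. Purple eliminated.
Round 3: Teal 24, Green 33. Green has a majority (≥29).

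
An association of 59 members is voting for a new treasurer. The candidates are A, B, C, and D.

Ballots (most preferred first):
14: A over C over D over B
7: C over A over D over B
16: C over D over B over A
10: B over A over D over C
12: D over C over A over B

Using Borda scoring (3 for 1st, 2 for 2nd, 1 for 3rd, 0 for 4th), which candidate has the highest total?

C

A: 14×3 + 7×2 + 16×0 + 10×2 + 12×1 = 88
B: 14×0 + 7×0 + 16×1 + 10×3 + 12×0 = 46
C: 14×2 + 7×3 + 16×3 + 10×0 + 12×2 = 121
D: 14×1 + 7×1 + 16×2 + 10×1 + 12×3 = 99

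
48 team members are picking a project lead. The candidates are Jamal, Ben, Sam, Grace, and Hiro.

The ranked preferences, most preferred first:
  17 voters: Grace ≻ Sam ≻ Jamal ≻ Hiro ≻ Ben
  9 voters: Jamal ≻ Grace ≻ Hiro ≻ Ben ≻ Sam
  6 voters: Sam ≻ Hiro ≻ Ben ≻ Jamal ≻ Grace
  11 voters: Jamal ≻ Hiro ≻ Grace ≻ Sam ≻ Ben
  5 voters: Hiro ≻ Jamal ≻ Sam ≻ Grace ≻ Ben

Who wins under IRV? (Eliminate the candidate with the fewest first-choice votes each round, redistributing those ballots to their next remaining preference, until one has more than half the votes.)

Round 1: Jamal 20, Ben 0, Sam 6, Grace 17, Hiro 5. Ben eliminated.
Round 2: Jamal 20, Sam 6, Grace 17, Hiro 5. Hiro eliminated.
Round 3: Jamal 25, Sam 6, Grace 17. Jamal has a majority (≥25).

Jamal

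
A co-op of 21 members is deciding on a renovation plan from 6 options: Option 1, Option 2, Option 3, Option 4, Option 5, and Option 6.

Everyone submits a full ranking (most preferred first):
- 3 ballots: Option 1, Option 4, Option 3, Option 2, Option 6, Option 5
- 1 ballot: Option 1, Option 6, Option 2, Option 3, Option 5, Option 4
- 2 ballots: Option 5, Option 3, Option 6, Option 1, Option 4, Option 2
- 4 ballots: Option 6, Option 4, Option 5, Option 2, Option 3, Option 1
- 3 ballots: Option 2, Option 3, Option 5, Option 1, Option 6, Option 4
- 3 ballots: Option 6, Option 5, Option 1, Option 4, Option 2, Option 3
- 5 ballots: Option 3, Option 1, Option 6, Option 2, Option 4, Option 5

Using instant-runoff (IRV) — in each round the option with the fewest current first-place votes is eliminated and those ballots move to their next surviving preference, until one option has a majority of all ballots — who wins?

Option 3

Round 1: Option 1 4, Option 2 3, Option 3 5, Option 4 0, Option 5 2, Option 6 7. Option 4 eliminated.
Round 2: Option 1 4, Option 2 3, Option 3 5, Option 5 2, Option 6 7. Option 5 eliminated.
Round 3: Option 1 4, Option 2 3, Option 3 7, Option 6 7. Option 2 eliminated.
Round 4: Option 1 4, Option 3 10, Option 6 7. Option 1 eliminated.
Round 5: Option 3 13, Option 6 8. Option 3 has a majority (≥11).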